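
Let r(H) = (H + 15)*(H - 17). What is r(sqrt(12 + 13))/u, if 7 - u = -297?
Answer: -15/19 ≈ -0.78947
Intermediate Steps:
u = 304 (u = 7 - 1*(-297) = 7 + 297 = 304)
r(H) = (-17 + H)*(15 + H) (r(H) = (15 + H)*(-17 + H) = (-17 + H)*(15 + H))
r(sqrt(12 + 13))/u = (-255 + (sqrt(12 + 13))**2 - 2*sqrt(12 + 13))/304 = (-255 + (sqrt(25))**2 - 2*sqrt(25))*(1/304) = (-255 + 5**2 - 2*5)*(1/304) = (-255 + 25 - 10)*(1/304) = -240*1/304 = -15/19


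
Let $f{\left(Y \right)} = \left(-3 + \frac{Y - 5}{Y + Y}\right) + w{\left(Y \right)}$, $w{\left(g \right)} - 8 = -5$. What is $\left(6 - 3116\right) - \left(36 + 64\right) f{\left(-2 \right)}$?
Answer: $-3285$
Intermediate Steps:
$w{\left(g \right)} = 3$ ($w{\left(g \right)} = 8 - 5 = 3$)
$f{\left(Y \right)} = \frac{-5 + Y}{2 Y}$ ($f{\left(Y \right)} = \left(-3 + \frac{Y - 5}{Y + Y}\right) + 3 = \left(-3 + \frac{-5 + Y}{2 Y}\right) + 3 = \frac{-5 + Y}{2 Y}$)
$\left(6 - 3116\right) - \left(36 + 64\right) f{\left(-2 \right)} = \left(6 - 3116\right) - \left(36 + 64\right) \frac{-5 - 2}{2 \left(-2\right)} = \left(6 - 3116\right) - 100 \cdot \frac{1}{2} \left(- \frac{1}{2}\right) \left(-7\right) = -3110 - 100 \cdot \frac{7}{4} = -3110 - 175 = -3285$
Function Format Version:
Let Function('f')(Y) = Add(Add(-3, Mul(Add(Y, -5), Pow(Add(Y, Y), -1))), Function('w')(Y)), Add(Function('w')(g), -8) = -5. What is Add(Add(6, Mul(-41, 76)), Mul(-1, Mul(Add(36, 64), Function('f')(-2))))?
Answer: -3285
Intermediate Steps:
Function('w')(g) = 3 (Function('w')(g) = Add(8, -5) = 3)
Function('f')(Y) = Mul(Rational(1, 2), Pow(Y, -1), Add(-5, Y)) (Function('f')(Y) = Add(Add(-3, Mul(Add(Y, -5), Pow(Add(Y, Y), -1))), 3) = Add(Add(-3, Mul(Add(-5, Y), Pow(Mul(2, Y), -1))), 3) = Add(Add(-3, Mul(Add(-5, Y), Mul(Rational(1, 2), Pow(Y, -1)))), 3) = Add(Add(-3, Mul(Rational(1, 2), Pow(Y, -1), Add(-5, Y))), 3) = Mul(Rational(1, 2), Pow(Y, -1), Add(-5, Y)))
Add(Add(6, Mul(-41, 76)), Mul(-1, Mul(Add(36, 64), Function('f')(-2)))) = Add(Add(6, Mul(-41, 76)), Mul(-1, Mul(Add(36, 64), Mul(Rational(1, 2), Pow(-2, -1), Add(-5, -2))))) = Add(Add(6, -3116), Mul(-1, Mul(100, Mul(Rational(1, 2), Rational(-1, 2), -7)))) = Add(-3110, Mul(-1, Mul(100, Rational(7, 4)))) = Add(-3110, Mul(-1, 175)) = Add(-3110, -175) = -3285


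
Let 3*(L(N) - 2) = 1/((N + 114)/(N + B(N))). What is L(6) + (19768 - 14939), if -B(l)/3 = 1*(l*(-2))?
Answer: 289867/60 ≈ 4831.1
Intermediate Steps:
B(l) = 6*l (B(l) = -3*l*(-2) = -3*(-2*l) = -(-6)*l = 6*l)
L(N) = 2 + 7*N/(3*(114 + N)) (L(N) = 2 + 1/(3*(((N + 114)/(N + 6*N)))) = 2 + 1/(3*(((114 + N)/((7*N))))) = 2 + 1/(3*(((114 + N)*(1/(7*N))))) = 2 + 1/(3*(((114 + N)/(7*N)))) = 2 + (7*N/(114 + N))/3 = 2 + 7*N/(3*(114 + N)))
L(6) + (19768 - 14939) = (684 + 13*6)/(3*(114 + 6)) + (19768 - 14939) = (1/3)*(684 + 78)/120 + 4829 = (1/3)*(1/120)*762 + 4829 = 127/60 + 4829 = 289867/60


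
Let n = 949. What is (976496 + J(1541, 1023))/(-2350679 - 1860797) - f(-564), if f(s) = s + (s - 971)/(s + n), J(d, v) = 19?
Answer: 184113711205/324283652 ≈ 567.75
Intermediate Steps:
f(s) = s + (-971 + s)/(949 + s) (f(s) = s + (s - 971)/(s + 949) = s + (-971 + s)/(949 + s))
(976496 + J(1541, 1023))/(-2350679 - 1860797) - f(-564) = (976496 + 19)/(-2350679 - 1860797) - (-971 + (-564)² + 950*(-564))/(949 - 564) = 976515/(-4211476) - (-971 + 318096 - 535800)/385 = 976515*(-1/4211476) - (-218675)/385 = -976515/4211476 - 1*(-43735/77) = -976515/4211476 + 43735/77 = 184113711205/324283652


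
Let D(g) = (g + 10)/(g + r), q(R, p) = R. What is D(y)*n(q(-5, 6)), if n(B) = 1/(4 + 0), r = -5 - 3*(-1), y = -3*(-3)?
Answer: 19/28 ≈ 0.67857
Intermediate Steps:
y = 9
r = -2 (r = -5 + 3 = -2)
n(B) = ¼ (n(B) = 1/4 = ¼)
D(g) = (10 + g)/(-2 + g) (D(g) = (g + 10)/(g - 2) = (10 + g)/(-2 + g))
D(y)*n(q(-5, 6)) = ((10 + 9)/(-2 + 9))*(¼) = (19/7)*(¼) = 19/28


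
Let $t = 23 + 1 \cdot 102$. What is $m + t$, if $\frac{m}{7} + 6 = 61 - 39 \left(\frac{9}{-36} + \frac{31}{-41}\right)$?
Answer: $\frac{128685}{164} \approx 784.67$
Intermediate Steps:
$t = 125$ ($t = 23 + 102 = 125$)
$m = \frac{108185}{164}$ ($m = -42 + 7 \left(61 - 39 \left(\frac{9}{-36} + \frac{31}{-41}\right)\right) = -42 + 7 \left(61 - 39 \left(9 \left(- \frac{1}{36}\right) + 31 \left(- \frac{1}{41}\right)\right)\right) = -42 + 7 \left(61 - 39 \left(- \frac{1}{4} - \frac{31}{41}\right)\right) = -42 + 7 \left(61 - - \frac{6435}{164}\right) = -42 + 7 \left(61 + \frac{6435}{164}\right) = -42 + 7 \cdot \frac{16439}{164} = -42 + \frac{115073}{164} = \frac{108185}{164} \approx 659.67$)
$m + t = \frac{108185}{164} + 125 = \frac{128685}{164}$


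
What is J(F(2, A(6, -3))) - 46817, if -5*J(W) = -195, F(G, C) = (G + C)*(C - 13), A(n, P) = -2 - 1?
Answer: -46778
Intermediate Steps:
A(n, P) = -3
F(G, C) = (-13 + C)*(C + G) (F(G, C) = (C + G)*(-13 + C) = (-13 + C)*(C + G))
J(W) = 39 (J(W) = -1/5*(-195) = 39)
J(F(2, A(6, -3))) - 46817 = 39 - 46817 = -46778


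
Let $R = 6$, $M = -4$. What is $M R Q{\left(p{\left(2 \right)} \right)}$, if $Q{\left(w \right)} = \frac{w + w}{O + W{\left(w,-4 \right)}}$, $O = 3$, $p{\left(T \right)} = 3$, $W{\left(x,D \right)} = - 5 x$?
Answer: $12$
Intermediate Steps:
$Q{\left(w \right)} = \frac{2 w}{3 - 5 w}$ ($Q{\left(w \right)} = \frac{w + w}{3 - 5 w} = \frac{2 w}{3 - 5 w}$)
$M R Q{\left(p{\left(2 \right)} \right)} = \left(-4\right) 6 \left(\left(-2\right) 3 \frac{1}{-3 + 5 \cdot 3}\right) = - 24 \left(\left(-2\right) 3 \frac{1}{-3 + 15}\right) = - 24 \left(\left(-2\right) 3 \cdot \frac{1}{12}\right) = \left(-24\right) \left(- \frac{1}{2}\right) = 12$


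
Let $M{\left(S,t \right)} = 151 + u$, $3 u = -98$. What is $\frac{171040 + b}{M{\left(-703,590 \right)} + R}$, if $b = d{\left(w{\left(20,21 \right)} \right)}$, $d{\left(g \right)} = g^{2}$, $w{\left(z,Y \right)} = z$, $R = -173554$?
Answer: $- \frac{514320}{520307} \approx -0.98849$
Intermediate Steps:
$u = - \frac{98}{3}$ ($u = \frac{1}{3} \left(-98\right) = - \frac{98}{3} \approx -32.667$)
$M{\left(S,t \right)} = \frac{355}{3}$ ($M{\left(S,t \right)} = 151 - \frac{98}{3} = \frac{355}{3}$)
$b = 400$ ($b = 20^{2} = 400$)
$\frac{171040 + b}{M{\left(-703,590 \right)} + R} = \frac{171040 + 400}{\frac{355}{3} - 173554} = \frac{171440}{- \frac{520307}{3}} = 171440 \left(- \frac{3}{520307}\right) = - \frac{514320}{520307}$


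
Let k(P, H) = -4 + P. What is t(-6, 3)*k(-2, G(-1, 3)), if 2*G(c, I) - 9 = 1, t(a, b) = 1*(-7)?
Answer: 42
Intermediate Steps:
t(a, b) = -7
G(c, I) = 5 (G(c, I) = 9/2 + (½)*1 = 9/2 + ½ = 5)
t(-6, 3)*k(-2, G(-1, 3)) = -7*(-4 - 2) = -7*(-6) = 42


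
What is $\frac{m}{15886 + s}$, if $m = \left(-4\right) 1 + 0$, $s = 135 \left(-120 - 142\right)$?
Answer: $\frac{1}{4871} \approx 0.0002053$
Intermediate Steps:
$s = -35370$ ($s = 135 \left(-262\right) = -35370$)
$m = -4$ ($m = -4 + 0 = -4$)
$\frac{m}{15886 + s} = \frac{1}{15886 - 35370} \left(-4\right) = \frac{1}{-19484} \left(-4\right) = \left(- \frac{1}{19484}\right) \left(-4\right) = \frac{1}{4871}$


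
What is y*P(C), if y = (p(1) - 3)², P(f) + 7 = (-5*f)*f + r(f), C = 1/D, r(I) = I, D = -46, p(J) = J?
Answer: -14863/529 ≈ -28.096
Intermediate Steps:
C = -1/46 (C = 1/(-46) = -1/46 ≈ -0.021739)
P(f) = -7 + f - 5*f² (P(f) = -7 + ((-5*f)*f + f) = -7 + (-5*f² + f) = -7 + (f - 5*f²) = -7 + f - 5*f²)
y = 4 (y = (1 - 3)² = (-2)² = 4)
y*P(C) = 4*(-7 - 1/46 - 5*(-1/46)²) = 4*(-7 - 1/46 - 5*1/2116) = 4*(-7 - 1/46 - 5/2116) = 4*(-14863/2116) = -14863/529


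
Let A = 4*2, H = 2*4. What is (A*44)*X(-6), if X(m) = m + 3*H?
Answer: 6336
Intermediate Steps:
H = 8
A = 8
X(m) = 24 + m (X(m) = m + 3*8 = m + 24 = 24 + m)
(A*44)*X(-6) = (8*44)*(24 - 6) = 352*18 = 6336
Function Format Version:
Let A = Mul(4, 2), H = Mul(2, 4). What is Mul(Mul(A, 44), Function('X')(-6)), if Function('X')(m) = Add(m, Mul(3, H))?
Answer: 6336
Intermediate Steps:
H = 8
A = 8
Function('X')(m) = Add(24, m) (Function('X')(m) = Add(m, Mul(3, 8)) = Add(m, 24) = Add(24, m))
Mul(Mul(A, 44), Function('X')(-6)) = Mul(Mul(8, 44), Add(24, -6)) = Mul(352, 18) = 6336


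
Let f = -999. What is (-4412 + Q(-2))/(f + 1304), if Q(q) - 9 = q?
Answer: -881/61 ≈ -14.443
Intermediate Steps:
Q(q) = 9 + q
(-4412 + Q(-2))/(f + 1304) = (-4412 + (9 - 2))/(-999 + 1304) = (-4412 + 7)/305 = -4405*1/305 = -881/61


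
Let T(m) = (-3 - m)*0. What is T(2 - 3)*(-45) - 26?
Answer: -26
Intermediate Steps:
T(m) = 0
T(2 - 3)*(-45) - 26 = 0*(-45) - 26 = 0 - 26 = -26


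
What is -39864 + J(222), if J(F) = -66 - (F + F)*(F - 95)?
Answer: -96318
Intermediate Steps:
J(F) = -66 - 2*F*(-95 + F)
-39864 + J(222) = -39864 + (-66 - 2*222² + 190*222) = -39864 + (-66 - 2*49284 + 42180) = -39864 + (-66 - 98568 + 42180) = -39864 - 56454 = -96318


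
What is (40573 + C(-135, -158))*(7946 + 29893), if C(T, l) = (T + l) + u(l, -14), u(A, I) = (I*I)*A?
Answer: 352356768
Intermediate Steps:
u(A, I) = A*I² (u(A, I) = I²*A = A*I²)
C(T, l) = T + 197*l (C(T, l) = (T + l) + l*(-14)² = (T + l) + l*196 = (T + l) + 196*l = T + 197*l)
(40573 + C(-135, -158))*(7946 + 29893) = (40573 + (-135 + 197*(-158)))*(7946 + 29893) = (40573 + (-135 - 31126))*37839 = (40573 - 31261)*37839 = 9312*37839 = 352356768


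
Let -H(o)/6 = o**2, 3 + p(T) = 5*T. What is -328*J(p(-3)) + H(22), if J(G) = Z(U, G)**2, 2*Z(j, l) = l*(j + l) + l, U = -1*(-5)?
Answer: -3828696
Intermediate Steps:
U = 5
p(T) = -3 + 5*T
Z(j, l) = l/2 + l*(j + l)/2 (Z(j, l) = (l*(j + l) + l)/2 = (l + l*(j + l))/2 = l/2 + l*(j + l)/2)
H(o) = -6*o**2
J(G) = G**2*(6 + G)**2/4 (J(G) = (G*(1 + 5 + G)/2)**2 = (G*(6 + G)/2)**2 = G**2*(6 + G)**2/4)
-328*J(p(-3)) + H(22) = -82*(-3 + 5*(-3))**2*(6 + (-3 + 5*(-3)))**2 - 6*22**2 = -82*(-3 - 15)**2*(6 + (-3 - 15))**2 - 6*484 = -82*(-18)**2*(6 - 18)**2 - 2904 = -82*324*(-12)**2 - 2904 = -82*324*144 - 2904 = -328*11664 - 2904 = -3825792 - 2904 = -3828696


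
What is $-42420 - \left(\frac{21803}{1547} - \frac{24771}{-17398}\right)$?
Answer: $- \frac{1142139477851}{26914706} \approx -42436.0$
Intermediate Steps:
$-42420 - \left(\frac{21803}{1547} - \frac{24771}{-17398}\right) = -42420 - \left(21803 \cdot \frac{1}{1547} - - \frac{24771}{17398}\right) = -42420 - \left(\frac{21803}{1547} + \frac{24771}{17398}\right) = -42420 - \frac{417649331}{26914706} = - \frac{1142139477851}{26914706}$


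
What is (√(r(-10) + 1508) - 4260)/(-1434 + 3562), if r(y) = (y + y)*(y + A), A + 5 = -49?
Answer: -1065/532 + √697/1064 ≈ -1.9771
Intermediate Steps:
A = -54 (A = -5 - 49 = -54)
r(y) = 2*y*(-54 + y) (r(y) = (y + y)*(y - 54) = (2*y)*(-54 + y) = 2*y*(-54 + y))
(√(r(-10) + 1508) - 4260)/(-1434 + 3562) = (√(2*(-10)*(-54 - 10) + 1508) - 4260)/(-1434 + 3562) = (√(2*(-10)*(-64) + 1508) - 4260)/2128 = (√(1280 + 1508) - 4260)*(1/2128) = (√2788 - 4260)*(1/2128) = (2*√697 - 4260)*(1/2128) = (-4260 + 2*√697)*(1/2128) = -1065/532 + √697/1064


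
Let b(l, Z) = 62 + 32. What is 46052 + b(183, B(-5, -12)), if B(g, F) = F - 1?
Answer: 46146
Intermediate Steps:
B(g, F) = -1 + F
b(l, Z) = 94
46052 + b(183, B(-5, -12)) = 46052 + 94 = 46146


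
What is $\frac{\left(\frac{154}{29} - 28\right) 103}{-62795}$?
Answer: $\frac{67774}{1821055} \approx 0.037217$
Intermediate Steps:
$\frac{\left(\frac{154}{29} - 28\right) 103}{-62795} = \left(154 \cdot \frac{1}{29} - 28\right) 103 \left(- \frac{1}{62795}\right) = \left(\frac{154}{29} - 28\right) 103 \left(- \frac{1}{62795}\right) = \left(- \frac{658}{29}\right) 103 \left(- \frac{1}{62795}\right) = \left(- \frac{67774}{29}\right) \left(- \frac{1}{62795}\right) = \frac{67774}{1821055}$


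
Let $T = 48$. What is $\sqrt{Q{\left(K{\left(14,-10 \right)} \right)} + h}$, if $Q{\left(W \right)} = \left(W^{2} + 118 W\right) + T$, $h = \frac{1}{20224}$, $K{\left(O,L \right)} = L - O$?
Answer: $\frac{i \sqrt{3527712689}}{1264} \approx 46.989 i$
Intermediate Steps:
$h = \frac{1}{20224} \approx 4.9446 \cdot 10^{-5}$
$Q{\left(W \right)} = 48 + W^{2} + 118 W$ ($Q{\left(W \right)} = \left(W^{2} + 118 W\right) + 48 = 48 + W^{2} + 118 W$)
$\sqrt{Q{\left(K{\left(14,-10 \right)} \right)} + h} = \sqrt{\left(48 + \left(-10 - 14\right)^{2} + 118 \left(-10 - 14\right)\right) + \frac{1}{20224}} = \sqrt{\left(48 + \left(-24\right)^{2} + 118 \left(-24\right)\right) + \frac{1}{20224}} = \sqrt{\left(48 + 576 - 2832\right) + \frac{1}{20224}} = \sqrt{-2208 + \frac{1}{20224}} = \sqrt{- \frac{44654591}{20224}} = \frac{i \sqrt{3527712689}}{1264}$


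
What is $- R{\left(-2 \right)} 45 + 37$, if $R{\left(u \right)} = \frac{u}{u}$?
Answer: $-8$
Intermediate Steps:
$R{\left(u \right)} = 1$
$- R{\left(-2 \right)} 45 + 37 = \left(-1\right) 1 \cdot 45 + 37 = \left(-1\right) 45 + 37 = -45 + 37 = -8$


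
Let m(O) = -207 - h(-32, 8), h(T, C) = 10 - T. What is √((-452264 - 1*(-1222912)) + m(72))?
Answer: √770399 ≈ 877.72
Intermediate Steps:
m(O) = -249 (m(O) = -207 - (10 - 1*(-32)) = -207 - (10 + 32) = -207 - 1*42 = -207 - 42 = -249)
√((-452264 - 1*(-1222912)) + m(72)) = √((-452264 - 1*(-1222912)) - 249) = √((-452264 + 1222912) - 249) = √(770648 - 249) = √770399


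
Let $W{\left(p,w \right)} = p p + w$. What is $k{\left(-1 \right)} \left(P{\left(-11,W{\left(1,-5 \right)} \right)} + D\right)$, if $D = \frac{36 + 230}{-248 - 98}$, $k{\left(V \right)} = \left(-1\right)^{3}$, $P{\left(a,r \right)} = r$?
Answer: $\frac{825}{173} \approx 4.7688$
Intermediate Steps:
$W{\left(p,w \right)} = w + p^{2}$ ($W{\left(p,w \right)} = p^{2} + w = w + p^{2}$)
$k{\left(V \right)} = -1$
$D = - \frac{133}{173}$ ($D = \frac{266}{-346} = 266 \left(- \frac{1}{346}\right) = - \frac{133}{173} \approx -0.76879$)
$k{\left(-1 \right)} \left(P{\left(-11,W{\left(1,-5 \right)} \right)} + D\right) = - (\left(-5 + 1^{2}\right) - \frac{133}{173}) = - (\left(-5 + 1\right) - \frac{133}{173}) = - (-4 - \frac{133}{173}) = \left(-1\right) \left(- \frac{825}{173}\right) = \frac{825}{173}$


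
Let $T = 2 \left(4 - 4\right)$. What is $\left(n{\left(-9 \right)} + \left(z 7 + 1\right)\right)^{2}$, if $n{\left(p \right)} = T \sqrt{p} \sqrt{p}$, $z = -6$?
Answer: $1681$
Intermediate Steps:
$T = 0$ ($T = 2 \cdot 0 = 0$)
$n{\left(p \right)} = 0$ ($n{\left(p \right)} = 0 \sqrt{p} \sqrt{p} = 0 \sqrt{p} = 0$)
$\left(n{\left(-9 \right)} + \left(z 7 + 1\right)\right)^{2} = \left(0 + \left(\left(-6\right) 7 + 1\right)\right)^{2} = \left(0 + \left(-42 + 1\right)\right)^{2} = \left(0 - 41\right)^{2} = \left(-41\right)^{2} = 1681$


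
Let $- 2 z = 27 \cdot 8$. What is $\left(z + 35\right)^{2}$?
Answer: $5329$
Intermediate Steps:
$z = -108$ ($z = - \frac{27 \cdot 8}{2} = \left(- \frac{1}{2}\right) 216 = -108$)
$\left(z + 35\right)^{2} = \left(-108 + 35\right)^{2} = \left(-73\right)^{2} = 5329$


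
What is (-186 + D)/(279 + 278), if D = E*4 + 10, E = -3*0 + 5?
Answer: -156/557 ≈ -0.28007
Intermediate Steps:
E = 5 (E = 0 + 5 = 5)
D = 30 (D = 5*4 + 10 = 20 + 10 = 30)
(-186 + D)/(279 + 278) = (-186 + 30)/(279 + 278) = -156/557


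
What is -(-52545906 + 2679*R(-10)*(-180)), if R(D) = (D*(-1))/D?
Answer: 52063686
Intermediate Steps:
R(D) = -1 (R(D) = (-D)/D = -1)
-(-52545906 + 2679*R(-10)*(-180)) = -2679/(1/((-1*(-180) - 1*1472) - 18142)) = -2679/(1/((180 - 1472) - 18142)) = -2679/(1/(-1292 - 18142)) = -2679/(1/(-19434)) = -2679/(-1/19434) = -2679*(-19434) = 52063686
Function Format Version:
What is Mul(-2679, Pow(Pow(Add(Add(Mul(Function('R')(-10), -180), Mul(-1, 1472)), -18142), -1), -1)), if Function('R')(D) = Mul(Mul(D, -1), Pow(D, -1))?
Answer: 52063686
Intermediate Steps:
Function('R')(D) = -1 (Function('R')(D) = Mul(Mul(-1, D), Pow(D, -1)) = -1)
Mul(-2679, Pow(Pow(Add(Add(Mul(Function('R')(-10), -180), Mul(-1, 1472)), -18142), -1), -1)) = Mul(-2679, Pow(Pow(Add(Add(Mul(-1, -180), Mul(-1, 1472)), -18142), -1), -1)) = Mul(-2679, Pow(Pow(Add(Add(180, -1472), -18142), -1), -1)) = Mul(-2679, Pow(Pow(Add(-1292, -18142), -1), -1)) = Mul(-2679, Pow(Pow(-19434, -1), -1)) = Mul(-2679, Pow(Rational(-1, 19434), -1)) = Mul(-2679, -19434) = 52063686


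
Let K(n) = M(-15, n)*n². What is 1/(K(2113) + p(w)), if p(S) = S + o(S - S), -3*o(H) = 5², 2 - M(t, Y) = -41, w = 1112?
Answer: 3/575958512 ≈ 5.2087e-9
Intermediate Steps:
M(t, Y) = 43 (M(t, Y) = 2 - 1*(-41) = 2 + 41 = 43)
o(H) = -25/3 (o(H) = -⅓*5² = -⅓*25 = -25/3)
p(S) = -25/3 + S (p(S) = S - 25/3 = -25/3 + S)
K(n) = 43*n²
1/(K(2113) + p(w)) = 1/(43*2113² + (-25/3 + 1112)) = 1/(43*4464769 + 3311/3) = 1/(191985067 + 3311/3) = 1/(575958512/3) = 3/575958512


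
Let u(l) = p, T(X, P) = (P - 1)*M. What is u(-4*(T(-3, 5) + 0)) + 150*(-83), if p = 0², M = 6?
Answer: -12450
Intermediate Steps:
T(X, P) = -6 + 6*P (T(X, P) = (P - 1)*6 = (-1 + P)*6 = -6 + 6*P)
p = 0
u(l) = 0
u(-4*(T(-3, 5) + 0)) + 150*(-83) = 0 + 150*(-83) = 0 - 12450 = -12450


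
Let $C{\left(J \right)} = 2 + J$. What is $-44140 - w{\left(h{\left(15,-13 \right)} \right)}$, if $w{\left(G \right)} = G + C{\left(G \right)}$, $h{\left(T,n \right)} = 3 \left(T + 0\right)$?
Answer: $-44232$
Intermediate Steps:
$h{\left(T,n \right)} = 3 T$
$w{\left(G \right)} = 2 + 2 G$ ($w{\left(G \right)} = G + \left(2 + G\right) = 2 + 2 G$)
$-44140 - w{\left(h{\left(15,-13 \right)} \right)} = -44140 - \left(2 + 2 \cdot 3 \cdot 15\right) = -44140 - \left(2 + 2 \cdot 45\right) = -44140 - \left(2 + 90\right) = -44140 - 92 = -44232$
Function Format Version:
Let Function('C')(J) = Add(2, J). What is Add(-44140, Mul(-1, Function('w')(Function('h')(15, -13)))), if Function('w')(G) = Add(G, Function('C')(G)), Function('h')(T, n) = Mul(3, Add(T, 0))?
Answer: -44232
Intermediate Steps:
Function('h')(T, n) = Mul(3, T)
Function('w')(G) = Add(2, Mul(2, G)) (Function('w')(G) = Add(G, Add(2, G)) = Add(2, Mul(2, G)))
Add(-44140, Mul(-1, Function('w')(Function('h')(15, -13)))) = Add(-44140, Mul(-1, Add(2, Mul(2, Mul(3, 15))))) = Add(-44140, Mul(-1, Add(2, Mul(2, 45)))) = Add(-44140, Mul(-1, Add(2, 90))) = Add(-44140, Mul(-1, 92)) = Add(-44140, -92) = -44232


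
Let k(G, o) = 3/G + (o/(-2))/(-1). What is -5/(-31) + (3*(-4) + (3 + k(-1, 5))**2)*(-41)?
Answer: 29253/124 ≈ 235.91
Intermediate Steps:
k(G, o) = o/2 + 3/G (k(G, o) = 3/G + (o*(-1/2))*(-1) = 3/G - o/2*(-1) = 3/G + o/2 = o/2 + 3/G)
-5/(-31) + (3*(-4) + (3 + k(-1, 5))**2)*(-41) = -5/(-31) + (3*(-4) + (3 + ((1/2)*5 + 3/(-1)))**2)*(-41) = -5*(-1/31) + (-12 + (3 + (5/2 + 3*(-1)))**2)*(-41) = 5/31 + (-12 + (3 + (5/2 - 3))**2)*(-41) = 5/31 + (-12 + (3 - 1/2)**2)*(-41) = 5/31 + (-12 + (5/2)**2)*(-41) = 5/31 + (-12 + 25/4)*(-41) = 5/31 - 23/4*(-41) = 5/31 + 943/4 = 29253/124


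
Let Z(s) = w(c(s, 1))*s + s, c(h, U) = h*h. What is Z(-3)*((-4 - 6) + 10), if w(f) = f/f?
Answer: 0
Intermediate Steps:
c(h, U) = h²
w(f) = 1
Z(s) = 2*s (Z(s) = 1*s + s = s + s = 2*s)
Z(-3)*((-4 - 6) + 10) = (2*(-3))*((-4 - 6) + 10) = -6*(-10 + 10) = -6*0 = 0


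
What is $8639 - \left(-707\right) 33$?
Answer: $31970$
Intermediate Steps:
$8639 - \left(-707\right) 33 = 8639 - -23331 = 8639 + 23331 = 31970$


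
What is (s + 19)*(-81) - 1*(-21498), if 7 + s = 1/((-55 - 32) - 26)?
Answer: 2319519/113 ≈ 20527.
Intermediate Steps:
s = -792/113 (s = -7 + 1/((-55 - 32) - 26) = -7 + 1/(-87 - 26) = -7 + 1/(-113) = -7 - 1/113 = -792/113 ≈ -7.0089)
(s + 19)*(-81) - 1*(-21498) = (-792/113 + 19)*(-81) - 1*(-21498) = (1355/113)*(-81) + 21498 = -109755/113 + 21498 = 2319519/113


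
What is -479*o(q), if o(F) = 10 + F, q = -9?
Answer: -479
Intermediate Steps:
-479*o(q) = -479*(10 - 9) = -479*1 = -479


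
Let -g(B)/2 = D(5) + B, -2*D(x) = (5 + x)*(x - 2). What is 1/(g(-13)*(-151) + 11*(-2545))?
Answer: -1/36451 ≈ -2.7434e-5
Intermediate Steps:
D(x) = -(-2 + x)*(5 + x)/2 (D(x) = -(5 + x)*(x - 2)/2 = -(5 + x)*(-2 + x)/2 = -(-2 + x)*(5 + x)/2)
g(B) = 30 - 2*B (g(B) = -2*((5 - 3/2*5 - ½*5²) + B) = -2*((5 - 15/2 - ½*25) + B) = -2*((5 - 15/2 - 25/2) + B) = -2*(-15 + B) = 30 - 2*B)
1/(g(-13)*(-151) + 11*(-2545)) = 1/((30 - 2*(-13))*(-151) + 11*(-2545)) = 1/((30 + 26)*(-151) - 27995) = 1/(56*(-151) - 27995) = 1/(-8456 - 27995) = 1/(-36451) = -1/36451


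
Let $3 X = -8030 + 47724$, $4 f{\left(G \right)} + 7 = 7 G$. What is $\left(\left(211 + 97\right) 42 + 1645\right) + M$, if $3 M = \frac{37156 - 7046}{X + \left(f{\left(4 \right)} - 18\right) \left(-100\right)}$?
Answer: $\frac{634580649}{43519} \approx 14582.0$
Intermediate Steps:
$f{\left(G \right)} = - \frac{7}{4} + \frac{7 G}{4}$
$X = \frac{39694}{3}$ ($X = \frac{-8030 + 47724}{3} = \frac{1}{3} \cdot 39694 = \frac{39694}{3} \approx 13231.0$)
$M = \frac{30110}{43519}$ ($M = \frac{\left(37156 - 7046\right) \frac{1}{\frac{39694}{3} + \left(\left(- \frac{7}{4} + \frac{7}{4} \cdot 4\right) - 18\right) \left(-100\right)}}{3} = \frac{30110 \frac{1}{\frac{39694}{3} + \left(\left(- \frac{7}{4} + 7\right) - 18\right) \left(-100\right)}}{3} = \frac{30110 \frac{1}{\frac{39694}{3} + \left(\frac{21}{4} - 18\right) \left(-100\right)}}{3} = \frac{30110 \frac{1}{\frac{39694}{3} - -1275}}{3} = \frac{30110 \frac{1}{\frac{39694}{3} + 1275}}{3} = \frac{30110 \frac{1}{\frac{43519}{3}}}{3} = \frac{30110 \cdot \frac{3}{43519}}{3} = \frac{1}{3} \cdot \frac{90330}{43519} = \frac{30110}{43519} \approx 0.69188$)
$\left(\left(211 + 97\right) 42 + 1645\right) + M = \left(\left(211 + 97\right) 42 + 1645\right) + \frac{30110}{43519} = \left(308 \cdot 42 + 1645\right) + \frac{30110}{43519} = \left(12936 + 1645\right) + \frac{30110}{43519} = 14581 + \frac{30110}{43519} = \frac{634580649}{43519}$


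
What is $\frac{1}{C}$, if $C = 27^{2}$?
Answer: $\frac{1}{729} \approx 0.0013717$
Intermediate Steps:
$C = 729$
$\frac{1}{C} = \frac{1}{729}$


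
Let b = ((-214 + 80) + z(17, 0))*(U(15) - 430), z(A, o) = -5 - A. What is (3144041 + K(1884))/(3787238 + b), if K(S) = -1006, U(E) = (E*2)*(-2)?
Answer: 449005/551954 ≈ 0.81348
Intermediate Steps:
U(E) = -4*E (U(E) = (2*E)*(-2) = -4*E)
b = 76440 (b = ((-214 + 80) + (-5 - 1*17))*(-4*15 - 430) = (-134 + (-5 - 17))*(-60 - 430) = (-134 - 22)*(-490) = -156*(-490) = 76440)
(3144041 + K(1884))/(3787238 + b) = (3144041 - 1006)/(3787238 + 76440) = 3143035/3863678 = 3143035*(1/3863678) = 449005/551954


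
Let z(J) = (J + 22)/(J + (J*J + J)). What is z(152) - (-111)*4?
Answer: 5196663/11704 ≈ 444.01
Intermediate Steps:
z(J) = (22 + J)/(J² + 2*J) (z(J) = (22 + J)/(J + (J² + J)) = (22 + J)/(J + (J + J²)) = (22 + J)/(J² + 2*J))
z(152) - (-111)*4 = (22 + 152)/(152*(2 + 152)) - (-111)*4 = (1/152)*174/154 - 1*(-444) = (1/152)*(1/154)*174 + 444 = 87/11704 + 444 = 5196663/11704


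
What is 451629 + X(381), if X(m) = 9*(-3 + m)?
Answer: 455031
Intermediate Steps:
X(m) = -27 + 9*m
451629 + X(381) = 451629 + (-27 + 9*381) = 451629 + (-27 + 3429) = 451629 + 3402 = 455031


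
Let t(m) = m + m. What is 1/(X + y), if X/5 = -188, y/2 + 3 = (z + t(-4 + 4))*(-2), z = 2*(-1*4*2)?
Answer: -1/882 ≈ -0.0011338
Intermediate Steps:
t(m) = 2*m
z = -16 (z = 2*(-4*2) = 2*(-8) = -16)
y = 58 (y = -6 + 2*((-16 + 2*(-4 + 4))*(-2)) = -6 + 2*((-16 + 2*0)*(-2)) = -6 + 2*((-16 + 0)*(-2)) = -6 + 2*(-16*(-2)) = -6 + 2*32 = -6 + 64 = 58)
X = -940 (X = 5*(-188) = -940)
1/(X + y) = 1/(-940 + 58) = 1/(-882) = -1/882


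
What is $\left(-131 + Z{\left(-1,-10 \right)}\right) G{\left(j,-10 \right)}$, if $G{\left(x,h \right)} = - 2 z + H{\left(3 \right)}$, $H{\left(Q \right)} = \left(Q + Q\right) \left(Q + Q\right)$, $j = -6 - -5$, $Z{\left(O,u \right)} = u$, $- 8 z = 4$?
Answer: $-5217$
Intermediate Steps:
$z = - \frac{1}{2}$ ($z = \left(- \frac{1}{8}\right) 4 = - \frac{1}{2} \approx -0.5$)
$j = -1$ ($j = -6 + 5 = -1$)
$H{\left(Q \right)} = 4 Q^{2}$ ($H{\left(Q \right)} = 2 Q 2 Q = 4 Q^{2}$)
$G{\left(x,h \right)} = 37$ ($G{\left(x,h \right)} = \left(-2\right) \left(- \frac{1}{2}\right) + 4 \cdot 3^{2} = 1 + 4 \cdot 9 = 1 + 36 = 37$)
$\left(-131 + Z{\left(-1,-10 \right)}\right) G{\left(j,-10 \right)} = \left(-131 - 10\right) 37 = \left(-141\right) 37 = -5217$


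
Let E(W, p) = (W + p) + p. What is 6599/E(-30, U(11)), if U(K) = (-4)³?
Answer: -6599/158 ≈ -41.766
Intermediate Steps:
U(K) = -64
E(W, p) = W + 2*p
6599/E(-30, U(11)) = 6599/(-30 + 2*(-64)) = 6599/(-30 - 128) = 6599/(-158) = 6599*(-1/158) = -6599/158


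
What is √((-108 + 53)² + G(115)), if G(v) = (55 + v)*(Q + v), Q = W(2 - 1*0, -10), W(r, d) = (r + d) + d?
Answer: √19515 ≈ 139.70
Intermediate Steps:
W(r, d) = r + 2*d (W(r, d) = (d + r) + d = r + 2*d)
Q = -18 (Q = (2 - 1*0) + 2*(-10) = (2 + 0) - 20 = 2 - 20 = -18)
G(v) = (-18 + v)*(55 + v) (G(v) = (55 + v)*(-18 + v) = (-18 + v)*(55 + v))
√((-108 + 53)² + G(115)) = √((-108 + 53)² + (-990 + 115² + 37*115)) = √((-55)² + (-990 + 13225 + 4255)) = √(3025 + 16490) = √19515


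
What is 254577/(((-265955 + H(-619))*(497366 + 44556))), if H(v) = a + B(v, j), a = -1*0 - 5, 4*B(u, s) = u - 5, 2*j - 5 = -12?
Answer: -254577/144214114952 ≈ -1.7653e-6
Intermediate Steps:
j = -7/2 (j = 5/2 + (½)*(-12) = 5/2 - 6 = -7/2 ≈ -3.5000)
B(u, s) = -5/4 + u/4 (B(u, s) = (u - 5)/4 = (-5 + u)/4 = -5/4 + u/4)
a = -5 (a = 0 - 5 = -5)
H(v) = -25/4 + v/4 (H(v) = -5 + (-5/4 + v/4) = -25/4 + v/4)
254577/(((-265955 + H(-619))*(497366 + 44556))) = 254577/(((-265955 + (-25/4 + (¼)*(-619)))*(497366 + 44556))) = 254577/(((-265955 + (-25/4 - 619/4))*541922)) = 254577/(((-265955 - 161)*541922)) = 254577/((-266116*541922)) = 254577/(-144214114952) = 254577*(-1/144214114952) = -254577/144214114952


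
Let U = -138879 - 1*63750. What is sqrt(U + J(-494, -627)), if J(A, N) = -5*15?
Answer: 4*I*sqrt(12669) ≈ 450.23*I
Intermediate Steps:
J(A, N) = -75
U = -202629 (U = -138879 - 63750 = -202629)
sqrt(U + J(-494, -627)) = sqrt(-202629 - 75) = sqrt(-202704) = 4*I*sqrt(12669)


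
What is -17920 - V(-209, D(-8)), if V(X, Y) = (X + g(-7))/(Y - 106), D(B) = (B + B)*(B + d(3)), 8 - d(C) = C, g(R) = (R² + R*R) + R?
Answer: -519739/29 ≈ -17922.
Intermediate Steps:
g(R) = R + 2*R² (g(R) = (R² + R²) + R = 2*R² + R = R + 2*R²)
d(C) = 8 - C
D(B) = 2*B*(5 + B) (D(B) = (B + B)*(B + (8 - 1*3)) = (2*B)*(B + (8 - 3)) = (2*B)*(B + 5) = (2*B)*(5 + B) = 2*B*(5 + B))
V(X, Y) = (91 + X)/(-106 + Y) (V(X, Y) = (X - 7*(1 + 2*(-7)))/(Y - 106) = (X - 7*(1 - 14))/(-106 + Y) = (X - 7*(-13))/(-106 + Y) = (X + 91)/(-106 + Y) = (91 + X)/(-106 + Y))
-17920 - V(-209, D(-8)) = -17920 - (91 - 209)/(-106 + 2*(-8)*(5 - 8)) = -17920 - (-118)/(-106 + 2*(-8)*(-3)) = -17920 - (-118)/(-106 + 48) = -17920 - (-118)/(-58) = -17920 - (-1)*(-118)/58 = -17920 - 1*59/29 = -17920 - 59/29 = -519739/29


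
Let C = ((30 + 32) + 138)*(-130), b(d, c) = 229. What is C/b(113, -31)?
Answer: -26000/229 ≈ -113.54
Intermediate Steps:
C = -26000 (C = (62 + 138)*(-130) = 200*(-130) = -26000)
C/b(113, -31) = -26000/229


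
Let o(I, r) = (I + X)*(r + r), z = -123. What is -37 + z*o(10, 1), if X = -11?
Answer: 209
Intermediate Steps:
o(I, r) = 2*r*(-11 + I) (o(I, r) = (I - 11)*(r + r) = (-11 + I)*(2*r) = 2*r*(-11 + I))
-37 + z*o(10, 1) = -37 - 246*(-11 + 10) = -37 - 246*(-1) = -37 - 123*(-2) = -37 + 246 = 209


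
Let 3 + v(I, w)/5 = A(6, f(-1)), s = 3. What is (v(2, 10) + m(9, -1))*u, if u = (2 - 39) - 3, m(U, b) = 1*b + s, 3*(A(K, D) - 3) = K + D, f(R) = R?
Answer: -1240/3 ≈ -413.33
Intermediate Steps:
A(K, D) = 3 + D/3 + K/3 (A(K, D) = 3 + (K + D)/3 = 3 + (D + K)/3 = 3 + (D/3 + K/3) = 3 + D/3 + K/3)
v(I, w) = 25/3 (v(I, w) = -15 + 5*(3 + (⅓)*(-1) + (⅓)*6) = -15 + 5*(3 - ⅓ + 2) = -15 + 5*(14/3) = -15 + 70/3 = 25/3)
m(U, b) = 3 + b (m(U, b) = 1*b + 3 = b + 3 = 3 + b)
u = -40 (u = -37 - 3 = -40)
(v(2, 10) + m(9, -1))*u = (25/3 + (3 - 1))*(-40) = (25/3 + 2)*(-40) = (31/3)*(-40) = -1240/3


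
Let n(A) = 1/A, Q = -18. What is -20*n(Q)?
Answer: 10/9 ≈ 1.1111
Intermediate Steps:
-20*n(Q) = -20/(-18) = -20*(-1/18) = 10/9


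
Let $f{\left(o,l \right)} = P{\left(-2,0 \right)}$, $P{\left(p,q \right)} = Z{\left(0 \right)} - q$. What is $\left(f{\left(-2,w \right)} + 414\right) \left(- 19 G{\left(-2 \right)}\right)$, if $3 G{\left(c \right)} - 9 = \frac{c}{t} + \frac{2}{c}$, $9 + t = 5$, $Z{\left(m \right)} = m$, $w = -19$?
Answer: $-22287$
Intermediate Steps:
$t = -4$ ($t = -9 + 5 = -4$)
$G{\left(c \right)} = 3 - \frac{c}{12} + \frac{2}{3 c}$ ($G{\left(c \right)} = 3 + \frac{\frac{c}{-4} + \frac{2}{c}}{3} = 3 + \frac{c \left(- \frac{1}{4}\right) + \frac{2}{c}}{3} = 3 + \frac{- \frac{c}{4} + \frac{2}{c}}{3} = 3 + \frac{\frac{2}{c} - \frac{c}{4}}{3} = 3 - \left(- \frac{2}{3 c} + \frac{c}{12}\right) = 3 - \frac{c}{12} + \frac{2}{3 c}$)
$P{\left(p,q \right)} = - q$ ($P{\left(p,q \right)} = 0 - q = - q$)
$f{\left(o,l \right)} = 0$ ($f{\left(o,l \right)} = \left(-1\right) 0 = 0$)
$\left(f{\left(-2,w \right)} + 414\right) \left(- 19 G{\left(-2 \right)}\right) = \left(0 + 414\right) \left(- 19 \frac{8 - 2 \left(36 - -2\right)}{12 \left(-2\right)}\right) = 414 \left(- 19 \cdot \frac{1}{12} \left(- \frac{1}{2}\right) \left(8 - 2 \left(36 + 2\right)\right)\right) = 414 \left(- 19 \cdot \frac{1}{12} \left(- \frac{1}{2}\right) \left(8 - 76\right)\right) = 414 \left(- 19 \cdot \frac{1}{12} \left(- \frac{1}{2}\right) \left(-68\right)\right) = 414 \left(\left(-19\right) \frac{17}{6}\right) = 414 \left(- \frac{323}{6}\right) = -22287$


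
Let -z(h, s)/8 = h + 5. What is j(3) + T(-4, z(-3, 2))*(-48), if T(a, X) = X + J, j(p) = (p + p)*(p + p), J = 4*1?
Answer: 612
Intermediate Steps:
z(h, s) = -40 - 8*h (z(h, s) = -8*(h + 5) = -8*(5 + h) = -40 - 8*h)
J = 4
j(p) = 4*p**2 (j(p) = (2*p)*(2*p) = 4*p**2)
T(a, X) = 4 + X (T(a, X) = X + 4 = 4 + X)
j(3) + T(-4, z(-3, 2))*(-48) = 4*3**2 + (4 + (-40 - 8*(-3)))*(-48) = 4*9 + (4 + (-40 + 24))*(-48) = 36 + (4 - 16)*(-48) = 36 - 12*(-48) = 36 + 576 = 612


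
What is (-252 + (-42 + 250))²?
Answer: 1936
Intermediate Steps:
(-252 + (-42 + 250))² = (-252 + 208)² = (-44)² = 1936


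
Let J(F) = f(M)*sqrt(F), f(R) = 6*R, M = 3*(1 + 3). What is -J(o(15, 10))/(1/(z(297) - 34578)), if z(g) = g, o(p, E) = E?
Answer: 2468232*sqrt(10) ≈ 7.8052e+6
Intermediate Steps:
M = 12 (M = 3*4 = 12)
J(F) = 72*sqrt(F) (J(F) = (6*12)*sqrt(F) = 72*sqrt(F))
-J(o(15, 10))/(1/(z(297) - 34578)) = -72*sqrt(10)/(1/(297 - 34578)) = -72*sqrt(10)/(1/(-34281)) = -72*sqrt(10)/(-1/34281) = -72*sqrt(10)*(-34281) = -(-2468232)*sqrt(10) = 2468232*sqrt(10)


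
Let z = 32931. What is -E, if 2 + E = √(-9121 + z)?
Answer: 2 - √23810 ≈ -152.30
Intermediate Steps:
E = -2 + √23810 (E = -2 + √(-9121 + 32931) = -2 + √23810 ≈ 152.30)
-E = -(-2 + √23810) = 2 - √23810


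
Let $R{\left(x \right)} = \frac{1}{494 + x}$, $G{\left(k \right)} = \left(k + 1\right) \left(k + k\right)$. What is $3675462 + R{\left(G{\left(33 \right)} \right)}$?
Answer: $\frac{10063414957}{2738} \approx 3.6755 \cdot 10^{6}$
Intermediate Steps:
$G{\left(k \right)} = 2 k \left(1 + k\right)$ ($G{\left(k \right)} = \left(1 + k\right) 2 k = 2 k \left(1 + k\right)$)
$3675462 + R{\left(G{\left(33 \right)} \right)} = 3675462 + \frac{1}{494 + 2 \cdot 33 \left(1 + 33\right)} = 3675462 + \frac{1}{494 + 2 \cdot 33 \cdot 34} = 3675462 + \frac{1}{494 + 2244} = 3675462 + \frac{1}{2738} = \frac{10063414957}{2738}$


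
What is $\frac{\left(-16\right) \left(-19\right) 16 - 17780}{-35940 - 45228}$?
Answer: $\frac{3229}{20292} \approx 0.15913$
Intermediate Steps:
$\frac{\left(-16\right) \left(-19\right) 16 - 17780}{-35940 - 45228} = \frac{304 \cdot 16 - 17780}{-81168} = \left(4864 - 17780\right) \left(- \frac{1}{81168}\right) = \left(-12916\right) \left(- \frac{1}{81168}\right) = \frac{3229}{20292}$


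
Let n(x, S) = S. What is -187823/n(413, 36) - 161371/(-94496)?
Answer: -4435678213/850464 ≈ -5215.6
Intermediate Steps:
-187823/n(413, 36) - 161371/(-94496) = -187823/36 - 161371/(-94496) = -187823*1/36 - 161371*(-1/94496) = -187823/36 + 161371/94496 = -4435678213/850464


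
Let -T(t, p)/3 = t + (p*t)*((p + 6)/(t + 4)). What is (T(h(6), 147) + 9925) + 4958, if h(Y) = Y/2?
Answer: -14043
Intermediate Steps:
h(Y) = Y/2 (h(Y) = Y*(½) = Y/2)
T(t, p) = -3*t - 3*p*t*(6 + p)/(4 + t) (T(t, p) = -3*(t + (p*t)*((p + 6)/(t + 4))) = -3*(t + (p*t)*((6 + p)/(4 + t))) = -3*(t + p*t*(6 + p)/(4 + t)) = -3*t - 3*p*t*(6 + p)/(4 + t))
(T(h(6), 147) + 9925) + 4958 = (-3*(½)*6*(4 + (½)*6 + 147² + 6*147)/(4 + (½)*6) + 9925) + 4958 = (-3*3*(4 + 3 + 21609 + 882)/(4 + 3) + 9925) + 4958 = (-3*3*22498/7 + 9925) + 4958 = (-3*3*⅐*22498 + 9925) + 4958 = (-28926 + 9925) + 4958 = -19001 + 4958 = -14043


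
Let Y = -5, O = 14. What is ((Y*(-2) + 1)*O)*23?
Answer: 3542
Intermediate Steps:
((Y*(-2) + 1)*O)*23 = ((-5*(-2) + 1)*14)*23 = ((10 + 1)*14)*23 = (11*14)*23 = 154*23 = 3542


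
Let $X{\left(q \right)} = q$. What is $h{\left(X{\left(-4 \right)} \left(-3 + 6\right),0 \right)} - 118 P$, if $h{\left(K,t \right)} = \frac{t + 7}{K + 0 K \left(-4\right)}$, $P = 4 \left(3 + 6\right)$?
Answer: $- \frac{50983}{12} \approx -4248.6$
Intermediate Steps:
$P = 36$ ($P = 4 \cdot 9 = 36$)
$h{\left(K,t \right)} = \frac{7 + t}{K}$ ($h{\left(K,t \right)} = \frac{7 + t}{K + 0 \left(-4\right)} = \frac{7 + t}{K + 0} = \frac{7 + t}{K}$)
$h{\left(X{\left(-4 \right)} \left(-3 + 6\right),0 \right)} - 118 P = \frac{7 + 0}{\left(-4\right) \left(-3 + 6\right)} - 4248 = \frac{1}{\left(-4\right) 3} \cdot 7 - 4248 = \frac{1}{-12} \cdot 7 - 4248 = \left(- \frac{1}{12}\right) 7 - 4248 = - \frac{7}{12} - 4248 = - \frac{50983}{12}$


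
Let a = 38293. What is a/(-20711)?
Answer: -257/139 ≈ -1.8489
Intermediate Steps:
a/(-20711) = 38293/(-20711) = 38293*(-1/20711) = -257/139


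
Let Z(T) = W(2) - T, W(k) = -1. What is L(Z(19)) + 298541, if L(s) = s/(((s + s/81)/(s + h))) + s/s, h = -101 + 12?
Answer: 24471615/82 ≈ 2.9843e+5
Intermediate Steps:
h = -89
Z(T) = -1 - T
L(s) = -7127/82 + 81*s/82 (L(s) = s/(((s + s/81)/(s - 89))) + s/s = s/(((s + s*(1/81))/(-89 + s))) + 1 = s/(((s + s/81)/(-89 + s))) + 1 = s/(((82*s/81)/(-89 + s))) + 1 = s/((82*s/(81*(-89 + s)))) + 1 = s*(81*(-89 + s)/(82*s)) + 1 = (-7209/82 + 81*s/82) + 1 = -7127/82 + 81*s/82)
L(Z(19)) + 298541 = (-7127/82 + 81*(-1 - 1*19)/82) + 298541 = (-7127/82 + 81*(-1 - 19)/82) + 298541 = (-7127/82 + (81/82)*(-20)) + 298541 = (-7127/82 - 810/41) + 298541 = -8747/82 + 298541 = 24471615/82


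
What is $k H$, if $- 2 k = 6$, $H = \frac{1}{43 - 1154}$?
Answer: $\frac{3}{1111} \approx 0.0027003$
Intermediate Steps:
$H = - \frac{1}{1111}$ ($H = \frac{1}{-1111} = - \frac{1}{1111} \approx -0.00090009$)
$k = -3$ ($k = \left(- \frac{1}{2}\right) 6 = -3$)
$k H = \left(-3\right) \left(- \frac{1}{1111}\right) = \frac{3}{1111}$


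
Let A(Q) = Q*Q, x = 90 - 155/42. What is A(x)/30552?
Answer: 13140625/53893728 ≈ 0.24382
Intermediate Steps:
x = 3625/42 (x = 90 - 155/42 = 3625/42 ≈ 86.310)
A(Q) = Q²
A(x)/30552 = (3625/42)²/30552 = (13140625/1764)*(1/30552) = 13140625/53893728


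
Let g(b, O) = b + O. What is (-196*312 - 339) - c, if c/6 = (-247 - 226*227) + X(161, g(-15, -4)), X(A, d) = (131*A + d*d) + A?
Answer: 118125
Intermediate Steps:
g(b, O) = O + b
X(A, d) = d**2 + 132*A (X(A, d) = (131*A + d**2) + A = (d**2 + 131*A) + A = d**2 + 132*A)
c = -179616 (c = 6*((-247 - 226*227) + ((-4 - 15)**2 + 132*161)) = 6*((-247 - 51302) + ((-19)**2 + 21252)) = 6*(-51549 + (361 + 21252)) = 6*(-51549 + 21613) = 6*(-29936) = -179616)
(-196*312 - 339) - c = (-196*312 - 339) - 1*(-179616) = (-61152 - 339) + 179616 = -61491 + 179616 = 118125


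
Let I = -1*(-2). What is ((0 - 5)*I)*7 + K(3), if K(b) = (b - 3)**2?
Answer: -70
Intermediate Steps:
I = 2
K(b) = (-3 + b)**2
((0 - 5)*I)*7 + K(3) = ((0 - 5)*2)*7 + (-3 + 3)**2 = -5*2*7 + 0**2 = -10*7 + 0 = -70 + 0 = -70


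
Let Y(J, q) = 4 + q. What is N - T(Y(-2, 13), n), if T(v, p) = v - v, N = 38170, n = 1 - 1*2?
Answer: 38170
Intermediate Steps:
n = -1 (n = 1 - 2 = -1)
T(v, p) = 0
N - T(Y(-2, 13), n) = 38170 - 1*0 = 38170 + 0 = 38170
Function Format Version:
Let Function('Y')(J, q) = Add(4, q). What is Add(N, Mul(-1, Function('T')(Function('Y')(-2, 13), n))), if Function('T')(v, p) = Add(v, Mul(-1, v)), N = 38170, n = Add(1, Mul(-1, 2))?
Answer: 38170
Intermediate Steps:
n = -1 (n = Add(1, -2) = -1)
Function('T')(v, p) = 0
Add(N, Mul(-1, Function('T')(Function('Y')(-2, 13), n))) = Add(38170, Mul(-1, 0)) = Add(38170, 0) = 38170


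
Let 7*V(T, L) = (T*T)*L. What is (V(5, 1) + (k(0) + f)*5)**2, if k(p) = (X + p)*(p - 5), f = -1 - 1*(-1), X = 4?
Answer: 455625/49 ≈ 9298.5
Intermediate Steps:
V(T, L) = L*T**2/7 (V(T, L) = ((T*T)*L)/7 = (T**2*L)/7 = (L*T**2)/7 = L*T**2/7)
f = 0 (f = -1 + 1 = 0)
k(p) = (-5 + p)*(4 + p) (k(p) = (4 + p)*(p - 5) = (4 + p)*(-5 + p) = (-5 + p)*(4 + p))
(V(5, 1) + (k(0) + f)*5)**2 = ((1/7)*1*5**2 + ((-20 + 0**2 - 1*0) + 0)*5)**2 = ((1/7)*1*25 + ((-20 + 0 + 0) + 0)*5)**2 = (25/7 + (-20 + 0)*5)**2 = (25/7 - 20*5)**2 = (25/7 - 100)**2 = (-675/7)**2 = 455625/49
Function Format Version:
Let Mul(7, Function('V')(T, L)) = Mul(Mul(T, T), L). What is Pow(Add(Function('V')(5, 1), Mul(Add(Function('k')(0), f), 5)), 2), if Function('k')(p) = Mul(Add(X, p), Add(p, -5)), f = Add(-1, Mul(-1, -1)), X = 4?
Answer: Rational(455625, 49) ≈ 9298.5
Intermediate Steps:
Function('V')(T, L) = Mul(Rational(1, 7), L, Pow(T, 2)) (Function('V')(T, L) = Mul(Rational(1, 7), Mul(Mul(T, T), L)) = Mul(Rational(1, 7), Mul(Pow(T, 2), L)) = Mul(Rational(1, 7), Mul(L, Pow(T, 2))) = Mul(Rational(1, 7), L, Pow(T, 2)))
f = 0 (f = Add(-1, 1) = 0)
Function('k')(p) = Mul(Add(-5, p), Add(4, p)) (Function('k')(p) = Mul(Add(4, p), Add(p, -5)) = Mul(Add(4, p), Add(-5, p)) = Mul(Add(-5, p), Add(4, p)))
Pow(Add(Function('V')(5, 1), Mul(Add(Function('k')(0), f), 5)), 2) = Pow(Add(Mul(Rational(1, 7), 1, Pow(5, 2)), Mul(Add(Add(-20, Pow(0, 2), Mul(-1, 0)), 0), 5)), 2) = Pow(Add(Mul(Rational(1, 7), 1, 25), Mul(Add(Add(-20, 0, 0), 0), 5)), 2) = Pow(Add(Rational(25, 7), Mul(Add(-20, 0), 5)), 2) = Pow(Add(Rational(25, 7), Mul(-20, 5)), 2) = Pow(Add(Rational(25, 7), -100), 2) = Pow(Rational(-675, 7), 2) = Rational(455625, 49)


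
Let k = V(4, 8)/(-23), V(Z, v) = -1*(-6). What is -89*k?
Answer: 534/23 ≈ 23.217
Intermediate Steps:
V(Z, v) = 6
k = -6/23 (k = 6/(-23) = 6*(-1/23) = -6/23 ≈ -0.26087)
-89*k = -89*(-6/23) = 534/23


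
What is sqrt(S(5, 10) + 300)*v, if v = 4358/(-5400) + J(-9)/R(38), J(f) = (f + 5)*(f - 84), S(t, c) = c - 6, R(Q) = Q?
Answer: 460799*sqrt(19)/12825 ≈ 156.61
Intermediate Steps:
S(t, c) = -6 + c
J(f) = (-84 + f)*(5 + f) (J(f) = (5 + f)*(-84 + f) = (-84 + f)*(5 + f))
v = 460799/51300 (v = 4358/(-5400) + (-420 + (-9)**2 - 79*(-9))/38 = 4358*(-1/5400) + (-420 + 81 + 711)*(1/38) = -2179/2700 + 372*(1/38) = -2179/2700 + 186/19 = 460799/51300 ≈ 8.9824)
sqrt(S(5, 10) + 300)*v = sqrt((-6 + 10) + 300)*(460799/51300) = sqrt(4 + 300)*(460799/51300) = sqrt(304)*(460799/51300) = (4*sqrt(19))*(460799/51300) = 460799*sqrt(19)/12825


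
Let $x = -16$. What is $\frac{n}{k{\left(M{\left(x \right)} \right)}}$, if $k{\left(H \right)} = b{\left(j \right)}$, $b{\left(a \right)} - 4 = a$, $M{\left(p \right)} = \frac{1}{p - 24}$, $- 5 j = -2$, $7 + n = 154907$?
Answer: $\frac{387250}{11} \approx 35205.0$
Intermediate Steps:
$n = 154900$ ($n = -7 + 154907 = 154900$)
$j = \frac{2}{5}$ ($j = \left(- \frac{1}{5}\right) \left(-2\right) = \frac{2}{5} \approx 0.4$)
$M{\left(p \right)} = \frac{1}{-24 + p}$
$b{\left(a \right)} = 4 + a$
$k{\left(H \right)} = \frac{22}{5}$ ($k{\left(H \right)} = 4 + \frac{2}{5} = \frac{22}{5}$)
$\frac{n}{k{\left(M{\left(x \right)} \right)}} = \frac{154900}{\frac{22}{5}} = 154900 \cdot \frac{5}{22} = \frac{387250}{11}$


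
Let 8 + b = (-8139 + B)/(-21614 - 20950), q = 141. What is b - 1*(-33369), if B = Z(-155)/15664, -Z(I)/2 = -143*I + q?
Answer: 5560664180741/166680624 ≈ 33361.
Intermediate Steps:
Z(I) = -282 + 286*I (Z(I) = -2*(-143*I + 141) = -2*(141 - 143*I) = -282 + 286*I)
B = -11153/3916 (B = (-282 + 286*(-155))/15664 = (-282 - 44330)*(1/15664) = -44612*1/15664 = -11153/3916 ≈ -2.8481)
b = -1301561515/166680624 (b = -8 + (-8139 - 11153/3916)/(-21614 - 20950) = -8 - 31883477/3916/(-42564) = -8 - 31883477/3916*(-1/42564) = -8 + 31883477/166680624 = -1301561515/166680624 ≈ -7.8087)
b - 1*(-33369) = -1301561515/166680624 - 1*(-33369) = -1301561515/166680624 + 33369 = 5560664180741/166680624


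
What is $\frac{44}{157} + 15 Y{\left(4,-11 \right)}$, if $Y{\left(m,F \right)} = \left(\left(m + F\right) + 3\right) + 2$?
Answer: $- \frac{4666}{157} \approx -29.72$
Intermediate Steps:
$Y{\left(m,F \right)} = 5 + F + m$ ($Y{\left(m,F \right)} = \left(\left(F + m\right) + 3\right) + 2 = \left(3 + F + m\right) + 2 = 5 + F + m$)
$\frac{44}{157} + 15 Y{\left(4,-11 \right)} = \frac{44}{157} + 15 \left(5 - 11 + 4\right) = 44 \cdot \frac{1}{157} + 15 \left(-2\right) = \frac{44}{157} - 30 = - \frac{4666}{157}$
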